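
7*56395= 394765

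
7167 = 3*2389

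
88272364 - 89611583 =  - 1339219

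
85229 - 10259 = 74970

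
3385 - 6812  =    -  3427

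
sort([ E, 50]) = [E,50]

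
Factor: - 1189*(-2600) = 3091400 = 2^3*5^2*13^1* 29^1*41^1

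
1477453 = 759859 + 717594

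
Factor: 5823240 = 2^3*3^1*5^1 * 48527^1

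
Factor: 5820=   2^2  *  3^1 * 5^1*97^1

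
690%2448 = 690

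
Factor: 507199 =7^2*11^1*941^1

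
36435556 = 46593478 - 10157922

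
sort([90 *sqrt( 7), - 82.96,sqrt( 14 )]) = [ - 82.96,sqrt( 14 ),  90*sqrt(7 )]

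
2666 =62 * 43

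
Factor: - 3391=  - 3391^1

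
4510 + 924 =5434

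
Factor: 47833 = 31^1*1543^1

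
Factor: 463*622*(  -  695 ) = -2^1*5^1 *139^1*311^1*463^1 = - 200150270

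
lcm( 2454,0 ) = 0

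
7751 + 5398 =13149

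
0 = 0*84676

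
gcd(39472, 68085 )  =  1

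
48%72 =48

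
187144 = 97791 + 89353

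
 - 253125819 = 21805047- 274930866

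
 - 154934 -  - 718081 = 563147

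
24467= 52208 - 27741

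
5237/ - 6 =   -  873  +  1/6=- 872.83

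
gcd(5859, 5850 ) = 9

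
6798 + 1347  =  8145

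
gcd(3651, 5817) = 3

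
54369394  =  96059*566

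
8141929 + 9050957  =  17192886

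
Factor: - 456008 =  - 2^3*7^1 * 17^1*479^1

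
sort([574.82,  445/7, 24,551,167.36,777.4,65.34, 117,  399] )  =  [24,445/7,  65.34, 117, 167.36, 399 , 551, 574.82, 777.4 ]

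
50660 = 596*85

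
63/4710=21/1570  =  0.01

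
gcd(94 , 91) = 1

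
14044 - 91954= - 77910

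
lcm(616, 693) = 5544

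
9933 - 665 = 9268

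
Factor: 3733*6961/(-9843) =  - 3^(-1)*17^ ( - 1)*193^( - 1)*3733^1*6961^1 = -  25985413/9843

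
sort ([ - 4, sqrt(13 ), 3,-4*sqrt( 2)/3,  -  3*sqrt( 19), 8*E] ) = [-3*sqrt(19),-4,  -  4 *sqrt(2)/3,3, sqrt( 13 ),8*E ] 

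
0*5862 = 0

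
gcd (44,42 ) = 2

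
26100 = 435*60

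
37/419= 37/419 = 0.09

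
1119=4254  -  3135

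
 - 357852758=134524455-492377213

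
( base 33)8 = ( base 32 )8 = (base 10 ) 8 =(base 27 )8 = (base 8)10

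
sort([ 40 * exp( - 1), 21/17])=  [21/17,40*exp( -1 )]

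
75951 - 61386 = 14565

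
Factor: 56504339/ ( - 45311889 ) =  - 3^( - 1)*7^( - 1 ) * 2157709^( - 1 )*56504339^1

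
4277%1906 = 465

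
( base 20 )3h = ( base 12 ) 65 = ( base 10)77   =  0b1001101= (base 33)2b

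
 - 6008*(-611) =3670888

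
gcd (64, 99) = 1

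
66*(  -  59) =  - 3894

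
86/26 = 3 + 4/13 = 3.31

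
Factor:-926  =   - 2^1*463^1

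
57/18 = 3  +  1/6  =  3.17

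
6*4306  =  25836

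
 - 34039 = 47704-81743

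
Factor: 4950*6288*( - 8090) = - 251806104000 = - 2^6*3^3 * 5^3  *11^1*131^1*809^1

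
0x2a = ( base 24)1I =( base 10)42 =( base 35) 17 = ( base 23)1j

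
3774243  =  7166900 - 3392657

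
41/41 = 1 =1.00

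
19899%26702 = 19899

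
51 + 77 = 128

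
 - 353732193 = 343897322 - 697629515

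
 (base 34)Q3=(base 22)1I7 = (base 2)1101110111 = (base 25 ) 1ac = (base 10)887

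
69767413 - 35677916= 34089497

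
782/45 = 782/45 = 17.38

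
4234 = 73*58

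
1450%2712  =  1450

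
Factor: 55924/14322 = 2^1*3^( - 1 ) * 7^( - 1 )  *41^1  =  82/21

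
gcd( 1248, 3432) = 312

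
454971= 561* 811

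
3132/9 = 348 = 348.00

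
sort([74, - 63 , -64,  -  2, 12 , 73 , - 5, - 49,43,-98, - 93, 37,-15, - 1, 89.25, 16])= [ - 98,-93,-64,-63, - 49,  -  15 , - 5,-2,- 1, 12, 16,37 , 43,73, 74, 89.25 ] 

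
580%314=266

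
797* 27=21519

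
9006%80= 46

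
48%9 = 3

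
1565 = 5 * 313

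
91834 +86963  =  178797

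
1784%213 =80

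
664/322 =332/161 =2.06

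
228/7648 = 57/1912= 0.03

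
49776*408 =20308608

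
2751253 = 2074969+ 676284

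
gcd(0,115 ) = 115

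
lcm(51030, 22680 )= 204120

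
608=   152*4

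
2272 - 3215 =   -  943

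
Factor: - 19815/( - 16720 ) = 2^( - 4)*3^1*  11^( - 1 )*19^(-1 ) * 1321^1 = 3963/3344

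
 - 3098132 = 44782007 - 47880139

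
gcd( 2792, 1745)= 349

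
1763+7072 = 8835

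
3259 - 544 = 2715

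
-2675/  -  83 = 32 + 19/83  =  32.23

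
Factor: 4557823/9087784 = 2^( - 3) * 151^ ( - 1 )*7523^( - 1 )*4557823^1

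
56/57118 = 28/28559=0.00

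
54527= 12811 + 41716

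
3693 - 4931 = -1238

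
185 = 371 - 186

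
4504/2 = 2252 = 2252.00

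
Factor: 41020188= 2^2 * 3^1*11^1*109^1*2851^1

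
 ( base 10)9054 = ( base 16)235E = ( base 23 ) h2f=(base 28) BFA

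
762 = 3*254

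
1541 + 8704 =10245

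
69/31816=69/31816=0.00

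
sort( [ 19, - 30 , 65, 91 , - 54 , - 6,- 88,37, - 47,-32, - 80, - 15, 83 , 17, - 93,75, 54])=[ - 93, - 88,  -  80, - 54, - 47, - 32, - 30 , - 15, - 6, 17,19  ,  37,54,65, 75 , 83,  91] 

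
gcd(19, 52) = 1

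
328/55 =328/55 = 5.96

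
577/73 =577/73 = 7.90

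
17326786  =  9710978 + 7615808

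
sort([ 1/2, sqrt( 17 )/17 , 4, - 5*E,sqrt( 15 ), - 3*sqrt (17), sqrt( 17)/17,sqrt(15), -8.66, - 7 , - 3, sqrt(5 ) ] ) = [ - 5  *E  ,  -  3*sqrt(17), - 8.66, - 7, - 3, sqrt(17 ) /17,  sqrt( 17)/17,1/2,sqrt(5 ) , sqrt(15), sqrt( 15),  4]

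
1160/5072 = 145/634 = 0.23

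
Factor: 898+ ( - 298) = 2^3*3^1*5^2 = 600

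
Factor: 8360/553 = 2^3*5^1*7^ (  -  1)*11^1*19^1*79^(  -  1)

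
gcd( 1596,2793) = 399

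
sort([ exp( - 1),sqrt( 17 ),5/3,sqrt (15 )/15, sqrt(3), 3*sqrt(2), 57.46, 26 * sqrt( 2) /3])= [sqrt( 15)/15,  exp( - 1), 5/3,sqrt( 3), sqrt( 17),3 * sqrt( 2),  26*sqrt( 2 )/3, 57.46] 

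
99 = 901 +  - 802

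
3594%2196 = 1398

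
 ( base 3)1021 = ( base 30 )14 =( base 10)34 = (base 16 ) 22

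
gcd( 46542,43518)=6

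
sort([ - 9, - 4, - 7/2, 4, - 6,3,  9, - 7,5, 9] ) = [ - 9, - 7,  -  6, - 4, - 7/2,3,4,5,9 , 9 ]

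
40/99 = 40/99 = 0.40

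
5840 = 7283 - 1443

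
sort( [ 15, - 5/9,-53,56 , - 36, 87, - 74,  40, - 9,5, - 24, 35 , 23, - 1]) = [- 74, - 53, - 36, - 24,  -  9, - 1,-5/9, 5, 15, 23, 35, 40, 56, 87]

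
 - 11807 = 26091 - 37898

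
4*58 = 232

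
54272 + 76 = 54348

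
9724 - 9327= 397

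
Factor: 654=2^1*3^1 * 109^1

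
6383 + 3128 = 9511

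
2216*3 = 6648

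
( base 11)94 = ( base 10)103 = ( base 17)61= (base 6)251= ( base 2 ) 1100111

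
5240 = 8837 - 3597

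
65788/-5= -13158 + 2/5 = - 13157.60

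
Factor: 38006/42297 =2^1*3^( - 1)*23^( - 1)*31^1 = 62/69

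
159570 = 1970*81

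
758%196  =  170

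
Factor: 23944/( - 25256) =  - 7^ ( - 1 )* 11^( - 1 )*73^1 = -73/77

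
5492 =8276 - 2784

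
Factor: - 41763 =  - 3^1*13921^1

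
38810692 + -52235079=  - 13424387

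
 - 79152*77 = - 6094704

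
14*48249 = 675486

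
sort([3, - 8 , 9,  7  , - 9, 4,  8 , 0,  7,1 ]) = [-9 ,-8 , 0,1, 3,  4, 7,7, 8,9 ] 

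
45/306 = 5/34 = 0.15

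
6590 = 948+5642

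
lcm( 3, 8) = 24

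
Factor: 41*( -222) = -2^1 * 3^1*37^1*41^1 = -9102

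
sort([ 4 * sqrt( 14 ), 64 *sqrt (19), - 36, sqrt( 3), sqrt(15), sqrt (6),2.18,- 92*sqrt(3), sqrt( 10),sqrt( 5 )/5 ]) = [ -92*sqrt( 3), - 36, sqrt( 5 ) /5, sqrt(3), 2.18,  sqrt( 6 ),sqrt( 10), sqrt( 15 ),4 * sqrt(14), 64*sqrt( 19 )]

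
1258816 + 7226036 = 8484852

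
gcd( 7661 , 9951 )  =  1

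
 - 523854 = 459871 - 983725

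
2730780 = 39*70020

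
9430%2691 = 1357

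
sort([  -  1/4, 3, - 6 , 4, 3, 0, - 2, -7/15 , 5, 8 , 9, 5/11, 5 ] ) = [-6,-2, - 7/15 , - 1/4,  0, 5/11,3, 3, 4, 5, 5,8,9 ] 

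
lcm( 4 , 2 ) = 4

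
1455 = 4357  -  2902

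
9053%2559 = 1376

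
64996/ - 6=-10833 + 1/3 =- 10832.67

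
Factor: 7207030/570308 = 2^(-1 )*5^1*23^( - 1)*6199^( - 1)*720703^1 = 3603515/285154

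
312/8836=78/2209 = 0.04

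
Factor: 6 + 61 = 67^1 = 67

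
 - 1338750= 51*(  -  26250 ) 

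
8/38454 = 4/19227 = 0.00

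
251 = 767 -516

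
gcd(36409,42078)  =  1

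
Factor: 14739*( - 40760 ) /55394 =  - 2^2*3^1*5^1 * 17^3*1019^1*27697^( - 1)  =  - 300380820/27697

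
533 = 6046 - 5513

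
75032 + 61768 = 136800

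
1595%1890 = 1595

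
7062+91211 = 98273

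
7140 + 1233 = 8373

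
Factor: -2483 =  - 13^1*191^1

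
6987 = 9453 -2466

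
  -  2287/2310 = -1 + 23/2310  =  - 0.99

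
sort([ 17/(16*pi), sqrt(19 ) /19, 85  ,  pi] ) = [sqrt(19) /19, 17/ (16  *  pi), pi , 85]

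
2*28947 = 57894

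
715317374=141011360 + 574306014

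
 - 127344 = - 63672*2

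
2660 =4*665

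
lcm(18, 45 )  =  90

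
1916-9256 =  - 7340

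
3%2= 1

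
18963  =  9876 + 9087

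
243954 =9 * 27106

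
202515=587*345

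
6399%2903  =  593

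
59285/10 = 5928 +1/2  =  5928.50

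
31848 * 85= 2707080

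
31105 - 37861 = -6756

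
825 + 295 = 1120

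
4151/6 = 691 + 5/6 = 691.83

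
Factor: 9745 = 5^1*1949^1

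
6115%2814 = 487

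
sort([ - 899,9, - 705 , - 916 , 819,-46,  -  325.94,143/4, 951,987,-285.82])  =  [-916, - 899,  -  705, - 325.94,  -  285.82, - 46, 9 , 143/4,819,951, 987 ]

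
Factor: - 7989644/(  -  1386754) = 2^1*13^2*31^( - 1)*53^1*223^1*22367^( - 1 ) = 3994822/693377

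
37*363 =13431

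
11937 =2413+9524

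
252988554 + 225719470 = 478708024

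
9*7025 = 63225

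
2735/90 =547/18 = 30.39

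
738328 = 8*92291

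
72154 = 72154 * 1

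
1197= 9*133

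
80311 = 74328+5983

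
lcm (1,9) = 9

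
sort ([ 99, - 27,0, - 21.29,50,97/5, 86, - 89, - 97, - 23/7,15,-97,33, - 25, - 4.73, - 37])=[  -  97,  -  97, - 89, - 37, - 27, - 25 ,-21.29, - 4.73, - 23/7, 0, 15, 97/5,  33,50, 86, 99]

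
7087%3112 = 863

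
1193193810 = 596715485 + 596478325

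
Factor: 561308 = 2^2*11^1*12757^1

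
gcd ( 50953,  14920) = 1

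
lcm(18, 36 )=36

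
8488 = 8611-123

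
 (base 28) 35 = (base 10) 89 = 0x59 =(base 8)131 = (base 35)2J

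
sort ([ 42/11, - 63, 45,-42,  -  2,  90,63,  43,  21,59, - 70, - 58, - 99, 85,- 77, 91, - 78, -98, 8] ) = [ - 99, - 98, - 78, - 77  ,  -  70,  -  63,  -  58,  -  42 , - 2, 42/11, 8,21,43,45,  59,63,85, 90,91]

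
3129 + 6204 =9333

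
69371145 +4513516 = 73884661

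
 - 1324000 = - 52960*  25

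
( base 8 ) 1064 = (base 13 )345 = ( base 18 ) 1d6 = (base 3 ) 202220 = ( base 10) 564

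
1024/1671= 1024/1671 =0.61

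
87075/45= 1935  =  1935.00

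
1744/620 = 2 + 126/155 = 2.81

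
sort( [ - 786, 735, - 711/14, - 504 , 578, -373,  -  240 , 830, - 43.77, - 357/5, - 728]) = [ - 786, - 728,- 504, - 373, - 240, - 357/5, - 711/14,-43.77,578, 735,830 ]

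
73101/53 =1379+14/53 = 1379.26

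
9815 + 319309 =329124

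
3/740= 3/740  =  0.00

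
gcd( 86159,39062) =1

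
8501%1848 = 1109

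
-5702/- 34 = 2851/17 = 167.71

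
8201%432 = 425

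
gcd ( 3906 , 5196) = 6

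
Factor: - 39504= - 2^4  *3^1*823^1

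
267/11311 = 267/11311 = 0.02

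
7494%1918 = 1740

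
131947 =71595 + 60352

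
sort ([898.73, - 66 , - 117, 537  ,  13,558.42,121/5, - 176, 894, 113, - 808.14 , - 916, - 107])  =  [ - 916,- 808.14, - 176, - 117, - 107, - 66,  13, 121/5, 113, 537, 558.42,894, 898.73]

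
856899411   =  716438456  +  140460955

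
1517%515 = 487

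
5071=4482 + 589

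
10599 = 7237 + 3362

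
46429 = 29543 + 16886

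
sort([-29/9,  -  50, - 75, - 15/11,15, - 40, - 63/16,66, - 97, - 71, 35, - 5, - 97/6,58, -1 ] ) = [-97, - 75, - 71,  -  50 ,-40,-97/6,-5,-63/16, - 29/9, - 15/11, - 1,15,35,58,66 ]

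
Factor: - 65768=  - 2^3*8221^1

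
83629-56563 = 27066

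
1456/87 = 16+64/87 = 16.74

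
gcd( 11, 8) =1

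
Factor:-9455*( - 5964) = 2^2*3^1*5^1 * 7^1*31^1*61^1 * 71^1 = 56389620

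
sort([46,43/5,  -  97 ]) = [-97,  43/5,46] 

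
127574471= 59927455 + 67647016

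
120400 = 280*430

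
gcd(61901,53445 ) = 7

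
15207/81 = 187+20/27 = 187.74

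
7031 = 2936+4095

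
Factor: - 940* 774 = - 2^3*3^2*5^1*43^1* 47^1= - 727560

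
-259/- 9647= 259/9647= 0.03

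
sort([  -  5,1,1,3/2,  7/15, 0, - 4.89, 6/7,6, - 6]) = [ - 6,  -  5, - 4.89,  0,  7/15, 6/7, 1, 1,3/2,6]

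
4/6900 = 1/1725 = 0.00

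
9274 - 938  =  8336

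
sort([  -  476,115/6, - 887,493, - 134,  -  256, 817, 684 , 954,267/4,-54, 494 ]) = [ - 887,-476, - 256, -134, - 54, 115/6, 267/4, 493,494, 684,817, 954 ]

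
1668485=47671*35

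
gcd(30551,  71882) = 1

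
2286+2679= 4965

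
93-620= - 527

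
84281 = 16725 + 67556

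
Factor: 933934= 2^1*71^1*6577^1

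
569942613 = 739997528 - 170054915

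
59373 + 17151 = 76524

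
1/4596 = 1/4596 = 0.00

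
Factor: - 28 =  -2^2*7^1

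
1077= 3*359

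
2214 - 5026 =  - 2812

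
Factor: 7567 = 7^1*23^1*47^1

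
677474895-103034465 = 574440430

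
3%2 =1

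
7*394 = 2758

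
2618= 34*77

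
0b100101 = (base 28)19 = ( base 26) 1B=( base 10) 37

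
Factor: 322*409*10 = 2^2 * 5^1*7^1* 23^1*409^1 = 1316980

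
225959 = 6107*37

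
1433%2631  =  1433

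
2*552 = 1104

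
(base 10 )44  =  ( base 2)101100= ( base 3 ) 1122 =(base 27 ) 1h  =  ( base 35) 19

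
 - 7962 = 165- 8127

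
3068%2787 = 281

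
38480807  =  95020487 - 56539680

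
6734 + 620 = 7354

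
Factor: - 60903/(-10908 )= 67/12  =  2^( - 2)*3^(-1 )*67^1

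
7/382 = 7/382=0.02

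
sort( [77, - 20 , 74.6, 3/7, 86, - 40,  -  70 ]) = [ - 70 , - 40 , - 20, 3/7, 74.6,77, 86]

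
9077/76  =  119 + 33/76   =  119.43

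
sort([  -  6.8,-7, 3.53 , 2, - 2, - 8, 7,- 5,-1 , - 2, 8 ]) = [ - 8, - 7,-6.8, - 5, - 2,-2, - 1, 2,3.53,7, 8]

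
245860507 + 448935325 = 694795832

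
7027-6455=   572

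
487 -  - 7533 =8020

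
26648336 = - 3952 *( - 6743 )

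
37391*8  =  299128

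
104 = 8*13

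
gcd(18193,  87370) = 1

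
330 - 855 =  - 525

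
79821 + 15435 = 95256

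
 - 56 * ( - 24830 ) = 1390480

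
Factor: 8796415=5^1*  1759283^1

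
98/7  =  14 = 14.00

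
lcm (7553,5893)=536263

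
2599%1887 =712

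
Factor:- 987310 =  - 2^1  *5^1*98731^1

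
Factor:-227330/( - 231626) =5^1*127^1*647^( - 1 ) = 635/647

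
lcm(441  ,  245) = 2205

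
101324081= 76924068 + 24400013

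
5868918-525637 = 5343281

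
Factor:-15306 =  - 2^1*3^1*2551^1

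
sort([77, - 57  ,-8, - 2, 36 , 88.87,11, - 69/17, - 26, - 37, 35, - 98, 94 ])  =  [ - 98, - 57, - 37 , - 26,-8, - 69/17, - 2,  11, 35 , 36, 77, 88.87,94 ]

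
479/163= 479/163 = 2.94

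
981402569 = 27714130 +953688439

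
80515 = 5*16103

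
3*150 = 450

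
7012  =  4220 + 2792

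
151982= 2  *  75991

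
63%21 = 0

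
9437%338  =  311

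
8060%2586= 302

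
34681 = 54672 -19991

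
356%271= 85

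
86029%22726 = 17851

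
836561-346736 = 489825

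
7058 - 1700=5358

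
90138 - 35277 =54861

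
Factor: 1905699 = 3^1*439^1*1447^1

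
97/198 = 97/198=0.49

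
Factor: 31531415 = 5^1* 6306283^1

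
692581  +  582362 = 1274943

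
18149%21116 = 18149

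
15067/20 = 753 + 7/20 = 753.35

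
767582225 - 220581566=547000659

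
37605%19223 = 18382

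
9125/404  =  9125/404 = 22.59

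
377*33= 12441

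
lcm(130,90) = 1170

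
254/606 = 127/303 = 0.42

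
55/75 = 11/15= 0.73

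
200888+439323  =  640211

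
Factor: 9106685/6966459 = 3^(- 3) * 5^1*7^1* 67^ (-1 )*3851^( - 1) * 260191^1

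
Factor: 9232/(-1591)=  - 2^4*37^(  -  1 )*43^( - 1)* 577^1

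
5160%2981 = 2179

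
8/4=2 = 2.00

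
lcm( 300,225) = 900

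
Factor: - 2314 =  - 2^1*13^1*89^1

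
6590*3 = 19770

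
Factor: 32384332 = 2^2*43^1*188281^1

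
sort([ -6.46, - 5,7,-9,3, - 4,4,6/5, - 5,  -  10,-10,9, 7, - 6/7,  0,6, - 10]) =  [ - 10,  -  10, - 10,-9, - 6.46, - 5, - 5, - 4,-6/7,0, 6/5,3,4, 6, 7,7,9]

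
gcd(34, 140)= 2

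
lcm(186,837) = 1674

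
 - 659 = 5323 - 5982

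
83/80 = 83/80 = 1.04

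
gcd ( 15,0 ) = 15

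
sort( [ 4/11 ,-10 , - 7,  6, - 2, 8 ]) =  [ - 10, - 7, - 2, 4/11,  6, 8 ]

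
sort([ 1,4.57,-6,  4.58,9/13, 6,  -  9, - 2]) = [ - 9,- 6,-2, 9/13,1, 4.57 , 4.58,  6 ] 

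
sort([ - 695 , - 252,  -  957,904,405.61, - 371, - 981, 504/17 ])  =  [ - 981,  -  957 , - 695 , - 371, - 252,504/17,405.61,904]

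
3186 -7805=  - 4619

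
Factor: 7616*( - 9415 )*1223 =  - 87694774720 = - 2^6*5^1*7^2 * 17^1*269^1*1223^1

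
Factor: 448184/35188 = 2^1* 11^2 *19^(-1)= 242/19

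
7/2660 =1/380 = 0.00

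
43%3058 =43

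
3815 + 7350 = 11165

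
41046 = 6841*6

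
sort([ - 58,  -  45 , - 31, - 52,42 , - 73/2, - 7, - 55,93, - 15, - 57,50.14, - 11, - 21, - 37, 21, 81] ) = [-58, - 57, - 55,  -  52, - 45, - 37, - 73/2, - 31, - 21, - 15  , - 11, - 7, 21,42,50.14,  81, 93 ]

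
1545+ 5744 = 7289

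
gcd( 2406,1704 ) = 6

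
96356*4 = 385424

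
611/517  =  13/11  =  1.18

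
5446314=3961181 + 1485133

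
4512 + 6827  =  11339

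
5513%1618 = 659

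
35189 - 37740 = -2551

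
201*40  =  8040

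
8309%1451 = 1054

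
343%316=27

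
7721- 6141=1580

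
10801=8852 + 1949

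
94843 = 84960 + 9883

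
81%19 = 5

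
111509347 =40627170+70882177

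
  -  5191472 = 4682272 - 9873744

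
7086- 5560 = 1526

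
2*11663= 23326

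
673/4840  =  673/4840 = 0.14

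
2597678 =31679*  82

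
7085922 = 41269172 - 34183250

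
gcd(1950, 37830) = 390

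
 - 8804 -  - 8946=142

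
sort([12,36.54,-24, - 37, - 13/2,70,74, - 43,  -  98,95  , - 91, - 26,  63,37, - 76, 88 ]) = [ - 98,-91, - 76, - 43, - 37, - 26, - 24, - 13/2, 12,  36.54,37,63, 70,74 , 88,95 ]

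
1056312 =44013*24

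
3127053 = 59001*53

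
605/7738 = 605/7738 = 0.08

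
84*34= 2856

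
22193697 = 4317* 5141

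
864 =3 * 288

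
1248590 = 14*89185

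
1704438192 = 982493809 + 721944383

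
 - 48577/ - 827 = 58 + 611/827= 58.74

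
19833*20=396660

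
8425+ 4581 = 13006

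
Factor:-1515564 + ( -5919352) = - 7434916  =  -2^2*17^1*31^1*3527^1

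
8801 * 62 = 545662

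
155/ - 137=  - 155/137 = - 1.13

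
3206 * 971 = 3113026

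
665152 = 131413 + 533739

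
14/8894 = 7/4447 =0.00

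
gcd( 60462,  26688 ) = 6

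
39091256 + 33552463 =72643719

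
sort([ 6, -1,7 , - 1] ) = [ - 1,-1,  6, 7]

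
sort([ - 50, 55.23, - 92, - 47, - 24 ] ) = [ - 92,- 50, - 47, - 24,55.23 ] 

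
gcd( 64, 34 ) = 2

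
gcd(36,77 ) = 1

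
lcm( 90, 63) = 630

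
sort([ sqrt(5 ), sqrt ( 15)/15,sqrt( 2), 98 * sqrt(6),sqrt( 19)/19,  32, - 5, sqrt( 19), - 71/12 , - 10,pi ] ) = [  -  10, - 71/12, - 5 , sqrt (19 )/19, sqrt( 15)/15,sqrt( 2 ), sqrt (5) , pi, sqrt (19 ),32 , 98 * sqrt(6) ]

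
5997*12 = 71964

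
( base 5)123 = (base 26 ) 1c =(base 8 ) 46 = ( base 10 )38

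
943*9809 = 9249887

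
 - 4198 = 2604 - 6802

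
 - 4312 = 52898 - 57210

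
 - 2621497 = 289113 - 2910610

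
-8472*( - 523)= 4430856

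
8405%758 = 67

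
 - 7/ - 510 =7/510 = 0.01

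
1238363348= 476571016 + 761792332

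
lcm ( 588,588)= 588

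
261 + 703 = 964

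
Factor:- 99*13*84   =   - 2^2*3^3*7^1*11^1*13^1 = - 108108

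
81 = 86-5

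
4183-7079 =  - 2896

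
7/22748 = 7/22748 = 0.00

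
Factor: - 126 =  -2^1 * 3^2*7^1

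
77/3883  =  7/353 = 0.02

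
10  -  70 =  - 60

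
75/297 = 25/99 = 0.25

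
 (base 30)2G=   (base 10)76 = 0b1001100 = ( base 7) 136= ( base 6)204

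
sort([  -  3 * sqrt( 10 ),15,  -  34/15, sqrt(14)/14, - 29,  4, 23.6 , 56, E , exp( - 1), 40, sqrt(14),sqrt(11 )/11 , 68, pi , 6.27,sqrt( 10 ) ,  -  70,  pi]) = [  -  70, - 29,  -  3*sqrt(10), - 34/15, sqrt ( 14) /14, sqrt( 11) /11,exp ( - 1), E,pi, pi,sqrt( 10 ), sqrt( 14), 4,  6.27, 15, 23.6, 40,56, 68] 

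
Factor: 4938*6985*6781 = 2^1*3^1*5^1*11^1*127^1*823^1*6781^1 = 233889777330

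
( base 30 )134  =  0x3e2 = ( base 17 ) 378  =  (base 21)257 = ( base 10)994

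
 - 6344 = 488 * (- 13) 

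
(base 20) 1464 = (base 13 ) 4570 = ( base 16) 25FC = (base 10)9724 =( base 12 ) 5764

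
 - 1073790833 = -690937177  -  382853656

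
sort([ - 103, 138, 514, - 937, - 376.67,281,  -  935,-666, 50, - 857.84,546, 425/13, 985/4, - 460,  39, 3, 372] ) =[ - 937, - 935, - 857.84, - 666, - 460 , - 376.67, - 103, 3, 425/13, 39,50, 138, 985/4,281, 372, 514, 546]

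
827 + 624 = 1451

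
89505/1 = 89505 = 89505.00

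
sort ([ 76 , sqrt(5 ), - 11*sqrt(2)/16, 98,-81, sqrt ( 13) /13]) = [-81, - 11 * sqrt ( 2)/16, sqrt(13)/13,sqrt(5), 76,98]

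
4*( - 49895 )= - 199580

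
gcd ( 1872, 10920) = 312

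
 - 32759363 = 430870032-463629395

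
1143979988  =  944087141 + 199892847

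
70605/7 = 10086 + 3/7=10086.43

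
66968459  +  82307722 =149276181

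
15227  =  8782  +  6445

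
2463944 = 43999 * 56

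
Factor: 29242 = 2^1*14621^1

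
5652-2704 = 2948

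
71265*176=12542640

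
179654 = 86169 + 93485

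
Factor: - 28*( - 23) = 644 = 2^2 * 7^1*23^1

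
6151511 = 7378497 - 1226986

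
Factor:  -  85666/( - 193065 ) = 406/915 = 2^1*3^(-1 )*5^( - 1)*7^1*29^1*61^(-1)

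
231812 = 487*476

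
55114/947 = 55114/947 = 58.20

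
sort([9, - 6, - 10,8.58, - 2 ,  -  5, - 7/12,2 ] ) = [ - 10,  -  6, - 5, - 2,  -  7/12,2,8.58,9] 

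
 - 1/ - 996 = 1/996   =  0.00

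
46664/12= 11666/3  =  3888.67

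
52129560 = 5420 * 9618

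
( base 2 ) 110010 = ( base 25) 20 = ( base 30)1K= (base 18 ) 2e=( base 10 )50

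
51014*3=153042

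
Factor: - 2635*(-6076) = 2^2*5^1*7^2*17^1*31^2 = 16010260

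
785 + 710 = 1495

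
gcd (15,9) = 3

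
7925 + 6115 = 14040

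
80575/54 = 1492+7/54 = 1492.13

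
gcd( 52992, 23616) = 576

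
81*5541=448821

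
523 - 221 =302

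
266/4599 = 38/657 = 0.06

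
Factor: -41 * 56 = -2296 = -  2^3*7^1*41^1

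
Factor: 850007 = 241^1*3527^1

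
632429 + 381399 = 1013828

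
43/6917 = 43/6917=0.01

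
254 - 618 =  - 364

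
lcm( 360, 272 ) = 12240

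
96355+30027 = 126382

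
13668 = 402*34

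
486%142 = 60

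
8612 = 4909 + 3703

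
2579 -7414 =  - 4835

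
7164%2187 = 603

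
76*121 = 9196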